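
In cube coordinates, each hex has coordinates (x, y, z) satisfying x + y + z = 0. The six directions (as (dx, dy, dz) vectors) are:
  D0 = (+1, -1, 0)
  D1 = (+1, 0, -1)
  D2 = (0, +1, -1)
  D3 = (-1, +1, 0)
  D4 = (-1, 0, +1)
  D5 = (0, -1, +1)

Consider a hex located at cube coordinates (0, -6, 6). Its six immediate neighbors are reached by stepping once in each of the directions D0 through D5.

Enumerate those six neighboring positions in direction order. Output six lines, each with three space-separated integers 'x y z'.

Center: (0, -6, 6). Add each direction:
  D0: (0, -6, 6) + (1, -1, 0) = (1, -7, 6)
  D1: (0, -6, 6) + (1, 0, -1) = (1, -6, 5)
  D2: (0, -6, 6) + (0, 1, -1) = (0, -5, 5)
  D3: (0, -6, 6) + (-1, 1, 0) = (-1, -5, 6)
  D4: (0, -6, 6) + (-1, 0, 1) = (-1, -6, 7)
  D5: (0, -6, 6) + (0, -1, 1) = (0, -7, 7)

Answer: 1 -7 6
1 -6 5
0 -5 5
-1 -5 6
-1 -6 7
0 -7 7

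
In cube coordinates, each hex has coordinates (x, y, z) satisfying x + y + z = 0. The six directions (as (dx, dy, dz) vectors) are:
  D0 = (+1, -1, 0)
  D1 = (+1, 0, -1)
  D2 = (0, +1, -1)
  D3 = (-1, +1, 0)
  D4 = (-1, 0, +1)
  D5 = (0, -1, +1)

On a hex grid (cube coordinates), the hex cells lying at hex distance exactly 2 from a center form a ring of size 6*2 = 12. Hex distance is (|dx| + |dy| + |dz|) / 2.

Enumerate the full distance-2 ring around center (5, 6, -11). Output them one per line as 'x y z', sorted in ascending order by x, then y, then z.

Walk ring at distance 2 from (5, 6, -11):
Start at center + D4*2 = (3, 6, -9)
  hex 0: (3, 6, -9)
  hex 1: (4, 5, -9)
  hex 2: (5, 4, -9)
  hex 3: (6, 4, -10)
  hex 4: (7, 4, -11)
  hex 5: (7, 5, -12)
  hex 6: (7, 6, -13)
  hex 7: (6, 7, -13)
  hex 8: (5, 8, -13)
  hex 9: (4, 8, -12)
  hex 10: (3, 8, -11)
  hex 11: (3, 7, -10)
Sorted: 12 hexes.

Answer: 3 6 -9
3 7 -10
3 8 -11
4 5 -9
4 8 -12
5 4 -9
5 8 -13
6 4 -10
6 7 -13
7 4 -11
7 5 -12
7 6 -13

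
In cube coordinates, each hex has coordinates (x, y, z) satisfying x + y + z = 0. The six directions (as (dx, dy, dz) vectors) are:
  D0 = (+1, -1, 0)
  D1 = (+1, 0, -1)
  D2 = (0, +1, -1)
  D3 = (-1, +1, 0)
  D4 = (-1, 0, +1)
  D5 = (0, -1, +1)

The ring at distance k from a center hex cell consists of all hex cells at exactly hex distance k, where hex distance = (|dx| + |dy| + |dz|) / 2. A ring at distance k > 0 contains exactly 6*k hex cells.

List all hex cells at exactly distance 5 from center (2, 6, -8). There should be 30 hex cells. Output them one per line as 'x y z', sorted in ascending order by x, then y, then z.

Answer: -3 6 -3
-3 7 -4
-3 8 -5
-3 9 -6
-3 10 -7
-3 11 -8
-2 5 -3
-2 11 -9
-1 4 -3
-1 11 -10
0 3 -3
0 11 -11
1 2 -3
1 11 -12
2 1 -3
2 11 -13
3 1 -4
3 10 -13
4 1 -5
4 9 -13
5 1 -6
5 8 -13
6 1 -7
6 7 -13
7 1 -8
7 2 -9
7 3 -10
7 4 -11
7 5 -12
7 6 -13

Derivation:
Walk ring at distance 5 from (2, 6, -8):
Start at center + D4*5 = (-3, 6, -3)
  hex 0: (-3, 6, -3)
  hex 1: (-2, 5, -3)
  hex 2: (-1, 4, -3)
  hex 3: (0, 3, -3)
  hex 4: (1, 2, -3)
  hex 5: (2, 1, -3)
  hex 6: (3, 1, -4)
  hex 7: (4, 1, -5)
  hex 8: (5, 1, -6)
  hex 9: (6, 1, -7)
  hex 10: (7, 1, -8)
  hex 11: (7, 2, -9)
  hex 12: (7, 3, -10)
  hex 13: (7, 4, -11)
  hex 14: (7, 5, -12)
  hex 15: (7, 6, -13)
  hex 16: (6, 7, -13)
  hex 17: (5, 8, -13)
  hex 18: (4, 9, -13)
  hex 19: (3, 10, -13)
  hex 20: (2, 11, -13)
  hex 21: (1, 11, -12)
  hex 22: (0, 11, -11)
  hex 23: (-1, 11, -10)
  hex 24: (-2, 11, -9)
  hex 25: (-3, 11, -8)
  hex 26: (-3, 10, -7)
  hex 27: (-3, 9, -6)
  hex 28: (-3, 8, -5)
  hex 29: (-3, 7, -4)
Sorted: 30 hexes.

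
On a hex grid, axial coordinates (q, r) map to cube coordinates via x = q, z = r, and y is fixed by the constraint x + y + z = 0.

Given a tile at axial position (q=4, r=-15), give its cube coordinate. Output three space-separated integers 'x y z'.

x = q = 4
z = r = -15
y = -x - z = -(4) - (-15) = 11

Answer: 4 11 -15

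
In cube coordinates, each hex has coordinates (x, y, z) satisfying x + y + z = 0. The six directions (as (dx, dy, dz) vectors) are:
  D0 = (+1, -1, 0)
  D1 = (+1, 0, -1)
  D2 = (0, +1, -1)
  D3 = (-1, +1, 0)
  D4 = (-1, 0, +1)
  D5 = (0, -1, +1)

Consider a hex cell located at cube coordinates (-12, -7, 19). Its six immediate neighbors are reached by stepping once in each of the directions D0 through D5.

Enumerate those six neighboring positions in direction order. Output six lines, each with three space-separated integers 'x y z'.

Answer: -11 -8 19
-11 -7 18
-12 -6 18
-13 -6 19
-13 -7 20
-12 -8 20

Derivation:
Center: (-12, -7, 19). Add each direction:
  D0: (-12, -7, 19) + (1, -1, 0) = (-11, -8, 19)
  D1: (-12, -7, 19) + (1, 0, -1) = (-11, -7, 18)
  D2: (-12, -7, 19) + (0, 1, -1) = (-12, -6, 18)
  D3: (-12, -7, 19) + (-1, 1, 0) = (-13, -6, 19)
  D4: (-12, -7, 19) + (-1, 0, 1) = (-13, -7, 20)
  D5: (-12, -7, 19) + (0, -1, 1) = (-12, -8, 20)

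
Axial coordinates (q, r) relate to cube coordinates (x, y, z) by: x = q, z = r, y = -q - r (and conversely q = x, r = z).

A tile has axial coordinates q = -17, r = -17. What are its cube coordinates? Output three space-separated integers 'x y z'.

x = q = -17
z = r = -17
y = -x - z = -(-17) - (-17) = 34

Answer: -17 34 -17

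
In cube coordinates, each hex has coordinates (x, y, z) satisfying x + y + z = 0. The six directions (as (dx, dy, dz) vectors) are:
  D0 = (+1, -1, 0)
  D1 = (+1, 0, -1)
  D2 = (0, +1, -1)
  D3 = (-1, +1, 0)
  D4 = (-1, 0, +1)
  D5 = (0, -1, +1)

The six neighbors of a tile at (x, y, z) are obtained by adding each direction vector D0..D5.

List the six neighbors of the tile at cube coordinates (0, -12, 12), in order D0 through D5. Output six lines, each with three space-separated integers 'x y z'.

Center: (0, -12, 12). Add each direction:
  D0: (0, -12, 12) + (1, -1, 0) = (1, -13, 12)
  D1: (0, -12, 12) + (1, 0, -1) = (1, -12, 11)
  D2: (0, -12, 12) + (0, 1, -1) = (0, -11, 11)
  D3: (0, -12, 12) + (-1, 1, 0) = (-1, -11, 12)
  D4: (0, -12, 12) + (-1, 0, 1) = (-1, -12, 13)
  D5: (0, -12, 12) + (0, -1, 1) = (0, -13, 13)

Answer: 1 -13 12
1 -12 11
0 -11 11
-1 -11 12
-1 -12 13
0 -13 13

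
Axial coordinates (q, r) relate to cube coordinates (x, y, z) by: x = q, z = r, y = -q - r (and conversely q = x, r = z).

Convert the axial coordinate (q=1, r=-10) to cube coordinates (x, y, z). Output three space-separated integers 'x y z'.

x = q = 1
z = r = -10
y = -x - z = -(1) - (-10) = 9

Answer: 1 9 -10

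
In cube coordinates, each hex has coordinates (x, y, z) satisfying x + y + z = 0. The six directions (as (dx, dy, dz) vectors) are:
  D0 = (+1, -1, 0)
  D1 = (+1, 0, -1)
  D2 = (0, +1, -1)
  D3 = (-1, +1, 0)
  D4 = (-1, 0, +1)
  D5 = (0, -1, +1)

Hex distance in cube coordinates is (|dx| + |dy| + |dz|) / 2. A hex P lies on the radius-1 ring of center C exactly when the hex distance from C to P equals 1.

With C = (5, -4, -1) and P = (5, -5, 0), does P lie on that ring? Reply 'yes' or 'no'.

Answer: yes

Derivation:
|px - cx| = |5 - 5| = 0
|py - cy| = |-5 - (-4)| = 1
|pz - cz| = |0 - (-1)| = 1
distance = (0+1+1)/2 = 2/2 = 1
radius = 1; distance == radius -> yes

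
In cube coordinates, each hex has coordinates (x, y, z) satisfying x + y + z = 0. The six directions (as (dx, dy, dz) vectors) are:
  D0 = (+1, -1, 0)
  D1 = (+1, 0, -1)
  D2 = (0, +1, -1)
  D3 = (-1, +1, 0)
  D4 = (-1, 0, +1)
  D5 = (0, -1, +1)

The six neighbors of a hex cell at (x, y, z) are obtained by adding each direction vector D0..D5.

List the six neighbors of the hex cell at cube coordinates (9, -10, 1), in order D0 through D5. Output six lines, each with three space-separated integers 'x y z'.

Center: (9, -10, 1). Add each direction:
  D0: (9, -10, 1) + (1, -1, 0) = (10, -11, 1)
  D1: (9, -10, 1) + (1, 0, -1) = (10, -10, 0)
  D2: (9, -10, 1) + (0, 1, -1) = (9, -9, 0)
  D3: (9, -10, 1) + (-1, 1, 0) = (8, -9, 1)
  D4: (9, -10, 1) + (-1, 0, 1) = (8, -10, 2)
  D5: (9, -10, 1) + (0, -1, 1) = (9, -11, 2)

Answer: 10 -11 1
10 -10 0
9 -9 0
8 -9 1
8 -10 2
9 -11 2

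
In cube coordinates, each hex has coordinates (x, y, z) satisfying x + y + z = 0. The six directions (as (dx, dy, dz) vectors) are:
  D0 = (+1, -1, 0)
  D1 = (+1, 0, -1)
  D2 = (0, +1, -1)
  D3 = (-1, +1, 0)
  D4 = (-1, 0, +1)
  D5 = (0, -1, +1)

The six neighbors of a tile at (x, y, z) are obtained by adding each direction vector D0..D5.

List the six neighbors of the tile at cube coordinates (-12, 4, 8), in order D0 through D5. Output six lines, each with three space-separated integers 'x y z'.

Answer: -11 3 8
-11 4 7
-12 5 7
-13 5 8
-13 4 9
-12 3 9

Derivation:
Center: (-12, 4, 8). Add each direction:
  D0: (-12, 4, 8) + (1, -1, 0) = (-11, 3, 8)
  D1: (-12, 4, 8) + (1, 0, -1) = (-11, 4, 7)
  D2: (-12, 4, 8) + (0, 1, -1) = (-12, 5, 7)
  D3: (-12, 4, 8) + (-1, 1, 0) = (-13, 5, 8)
  D4: (-12, 4, 8) + (-1, 0, 1) = (-13, 4, 9)
  D5: (-12, 4, 8) + (0, -1, 1) = (-12, 3, 9)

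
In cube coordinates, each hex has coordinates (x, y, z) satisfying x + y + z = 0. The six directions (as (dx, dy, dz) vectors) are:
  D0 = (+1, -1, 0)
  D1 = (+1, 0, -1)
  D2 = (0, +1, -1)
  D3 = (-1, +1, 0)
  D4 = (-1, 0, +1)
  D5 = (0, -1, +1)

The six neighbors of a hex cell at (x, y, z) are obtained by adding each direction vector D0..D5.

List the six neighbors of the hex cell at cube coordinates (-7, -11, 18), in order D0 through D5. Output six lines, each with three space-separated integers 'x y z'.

Center: (-7, -11, 18). Add each direction:
  D0: (-7, -11, 18) + (1, -1, 0) = (-6, -12, 18)
  D1: (-7, -11, 18) + (1, 0, -1) = (-6, -11, 17)
  D2: (-7, -11, 18) + (0, 1, -1) = (-7, -10, 17)
  D3: (-7, -11, 18) + (-1, 1, 0) = (-8, -10, 18)
  D4: (-7, -11, 18) + (-1, 0, 1) = (-8, -11, 19)
  D5: (-7, -11, 18) + (0, -1, 1) = (-7, -12, 19)

Answer: -6 -12 18
-6 -11 17
-7 -10 17
-8 -10 18
-8 -11 19
-7 -12 19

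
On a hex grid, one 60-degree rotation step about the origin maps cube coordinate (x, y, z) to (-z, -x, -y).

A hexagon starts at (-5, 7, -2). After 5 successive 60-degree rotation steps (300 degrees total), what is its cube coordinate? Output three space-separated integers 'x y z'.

Start: (-5, 7, -2)
Step 1: (-5, 7, -2) -> (-(-2), -(-5), -(7)) = (2, 5, -7)
Step 2: (2, 5, -7) -> (-(-7), -(2), -(5)) = (7, -2, -5)
Step 3: (7, -2, -5) -> (-(-5), -(7), -(-2)) = (5, -7, 2)
Step 4: (5, -7, 2) -> (-(2), -(5), -(-7)) = (-2, -5, 7)
Step 5: (-2, -5, 7) -> (-(7), -(-2), -(-5)) = (-7, 2, 5)

Answer: -7 2 5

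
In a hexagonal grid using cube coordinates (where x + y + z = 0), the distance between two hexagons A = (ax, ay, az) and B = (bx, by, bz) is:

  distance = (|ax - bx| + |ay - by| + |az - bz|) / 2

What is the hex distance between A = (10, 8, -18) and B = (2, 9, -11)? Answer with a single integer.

Answer: 8

Derivation:
|ax - bx| = |10 - 2| = 8
|ay - by| = |8 - 9| = 1
|az - bz| = |-18 - (-11)| = 7
distance = (8 + 1 + 7) / 2 = 16 / 2 = 8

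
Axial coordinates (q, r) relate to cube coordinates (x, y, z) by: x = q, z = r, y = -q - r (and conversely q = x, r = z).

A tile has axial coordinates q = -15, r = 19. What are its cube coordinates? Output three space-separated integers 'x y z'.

x = q = -15
z = r = 19
y = -x - z = -(-15) - (19) = -4

Answer: -15 -4 19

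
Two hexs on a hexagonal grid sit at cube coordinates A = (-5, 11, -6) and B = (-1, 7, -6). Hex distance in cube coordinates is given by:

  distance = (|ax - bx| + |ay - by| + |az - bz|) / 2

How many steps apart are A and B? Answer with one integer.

Answer: 4

Derivation:
|ax - bx| = |-5 - (-1)| = 4
|ay - by| = |11 - 7| = 4
|az - bz| = |-6 - (-6)| = 0
distance = (4 + 4 + 0) / 2 = 8 / 2 = 4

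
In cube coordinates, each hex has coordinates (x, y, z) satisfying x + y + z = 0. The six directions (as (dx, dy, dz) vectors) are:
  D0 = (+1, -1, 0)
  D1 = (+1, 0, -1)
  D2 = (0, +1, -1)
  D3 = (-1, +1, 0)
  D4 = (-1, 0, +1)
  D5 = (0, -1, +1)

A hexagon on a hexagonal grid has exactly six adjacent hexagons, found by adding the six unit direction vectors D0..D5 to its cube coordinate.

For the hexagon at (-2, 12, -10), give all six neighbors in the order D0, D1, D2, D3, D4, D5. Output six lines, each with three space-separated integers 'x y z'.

Answer: -1 11 -10
-1 12 -11
-2 13 -11
-3 13 -10
-3 12 -9
-2 11 -9

Derivation:
Center: (-2, 12, -10). Add each direction:
  D0: (-2, 12, -10) + (1, -1, 0) = (-1, 11, -10)
  D1: (-2, 12, -10) + (1, 0, -1) = (-1, 12, -11)
  D2: (-2, 12, -10) + (0, 1, -1) = (-2, 13, -11)
  D3: (-2, 12, -10) + (-1, 1, 0) = (-3, 13, -10)
  D4: (-2, 12, -10) + (-1, 0, 1) = (-3, 12, -9)
  D5: (-2, 12, -10) + (0, -1, 1) = (-2, 11, -9)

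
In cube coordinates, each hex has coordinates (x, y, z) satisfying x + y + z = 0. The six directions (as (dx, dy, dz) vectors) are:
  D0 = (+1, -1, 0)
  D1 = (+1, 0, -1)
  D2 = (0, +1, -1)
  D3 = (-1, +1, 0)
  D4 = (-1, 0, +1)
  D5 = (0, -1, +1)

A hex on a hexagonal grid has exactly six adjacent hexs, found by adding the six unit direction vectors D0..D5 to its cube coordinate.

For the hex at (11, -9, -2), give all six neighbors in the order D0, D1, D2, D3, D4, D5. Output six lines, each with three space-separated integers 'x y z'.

Answer: 12 -10 -2
12 -9 -3
11 -8 -3
10 -8 -2
10 -9 -1
11 -10 -1

Derivation:
Center: (11, -9, -2). Add each direction:
  D0: (11, -9, -2) + (1, -1, 0) = (12, -10, -2)
  D1: (11, -9, -2) + (1, 0, -1) = (12, -9, -3)
  D2: (11, -9, -2) + (0, 1, -1) = (11, -8, -3)
  D3: (11, -9, -2) + (-1, 1, 0) = (10, -8, -2)
  D4: (11, -9, -2) + (-1, 0, 1) = (10, -9, -1)
  D5: (11, -9, -2) + (0, -1, 1) = (11, -10, -1)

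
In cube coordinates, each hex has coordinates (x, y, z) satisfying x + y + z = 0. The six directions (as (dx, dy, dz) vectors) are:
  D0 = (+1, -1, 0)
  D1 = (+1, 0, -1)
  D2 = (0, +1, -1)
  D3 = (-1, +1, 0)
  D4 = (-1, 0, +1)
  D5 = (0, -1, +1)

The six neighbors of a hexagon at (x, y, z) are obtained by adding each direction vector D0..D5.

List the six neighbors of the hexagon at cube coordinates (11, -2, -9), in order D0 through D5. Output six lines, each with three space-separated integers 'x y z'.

Center: (11, -2, -9). Add each direction:
  D0: (11, -2, -9) + (1, -1, 0) = (12, -3, -9)
  D1: (11, -2, -9) + (1, 0, -1) = (12, -2, -10)
  D2: (11, -2, -9) + (0, 1, -1) = (11, -1, -10)
  D3: (11, -2, -9) + (-1, 1, 0) = (10, -1, -9)
  D4: (11, -2, -9) + (-1, 0, 1) = (10, -2, -8)
  D5: (11, -2, -9) + (0, -1, 1) = (11, -3, -8)

Answer: 12 -3 -9
12 -2 -10
11 -1 -10
10 -1 -9
10 -2 -8
11 -3 -8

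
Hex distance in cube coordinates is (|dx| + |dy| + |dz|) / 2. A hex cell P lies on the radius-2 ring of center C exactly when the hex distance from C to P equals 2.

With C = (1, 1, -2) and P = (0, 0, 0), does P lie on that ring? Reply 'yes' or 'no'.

|px - cx| = |0 - 1| = 1
|py - cy| = |0 - 1| = 1
|pz - cz| = |0 - (-2)| = 2
distance = (1+1+2)/2 = 4/2 = 2
radius = 2; distance == radius -> yes

Answer: yes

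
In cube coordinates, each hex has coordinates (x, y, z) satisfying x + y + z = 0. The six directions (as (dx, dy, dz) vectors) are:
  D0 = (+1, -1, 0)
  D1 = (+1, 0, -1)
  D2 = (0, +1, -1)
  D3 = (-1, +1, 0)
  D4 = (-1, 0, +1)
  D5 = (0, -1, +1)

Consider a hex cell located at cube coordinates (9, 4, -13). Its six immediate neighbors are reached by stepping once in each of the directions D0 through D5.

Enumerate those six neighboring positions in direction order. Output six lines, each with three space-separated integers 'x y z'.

Center: (9, 4, -13). Add each direction:
  D0: (9, 4, -13) + (1, -1, 0) = (10, 3, -13)
  D1: (9, 4, -13) + (1, 0, -1) = (10, 4, -14)
  D2: (9, 4, -13) + (0, 1, -1) = (9, 5, -14)
  D3: (9, 4, -13) + (-1, 1, 0) = (8, 5, -13)
  D4: (9, 4, -13) + (-1, 0, 1) = (8, 4, -12)
  D5: (9, 4, -13) + (0, -1, 1) = (9, 3, -12)

Answer: 10 3 -13
10 4 -14
9 5 -14
8 5 -13
8 4 -12
9 3 -12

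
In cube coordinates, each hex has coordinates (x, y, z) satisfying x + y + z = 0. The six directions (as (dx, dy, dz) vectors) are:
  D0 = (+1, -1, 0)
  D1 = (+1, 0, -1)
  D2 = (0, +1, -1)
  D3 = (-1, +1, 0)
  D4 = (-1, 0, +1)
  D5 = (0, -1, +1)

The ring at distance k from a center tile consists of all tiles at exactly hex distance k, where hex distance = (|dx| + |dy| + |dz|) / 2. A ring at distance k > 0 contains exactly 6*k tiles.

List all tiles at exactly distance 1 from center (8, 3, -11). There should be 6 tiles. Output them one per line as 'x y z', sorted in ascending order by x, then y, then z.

Walk ring at distance 1 from (8, 3, -11):
Start at center + D4*1 = (7, 3, -10)
  hex 0: (7, 3, -10)
  hex 1: (8, 2, -10)
  hex 2: (9, 2, -11)
  hex 3: (9, 3, -12)
  hex 4: (8, 4, -12)
  hex 5: (7, 4, -11)
Sorted: 6 hexes.

Answer: 7 3 -10
7 4 -11
8 2 -10
8 4 -12
9 2 -11
9 3 -12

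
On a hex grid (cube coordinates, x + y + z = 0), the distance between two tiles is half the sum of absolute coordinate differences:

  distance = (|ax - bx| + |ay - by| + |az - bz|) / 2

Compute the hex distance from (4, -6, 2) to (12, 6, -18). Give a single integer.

|ax - bx| = |4 - 12| = 8
|ay - by| = |-6 - 6| = 12
|az - bz| = |2 - (-18)| = 20
distance = (8 + 12 + 20) / 2 = 40 / 2 = 20

Answer: 20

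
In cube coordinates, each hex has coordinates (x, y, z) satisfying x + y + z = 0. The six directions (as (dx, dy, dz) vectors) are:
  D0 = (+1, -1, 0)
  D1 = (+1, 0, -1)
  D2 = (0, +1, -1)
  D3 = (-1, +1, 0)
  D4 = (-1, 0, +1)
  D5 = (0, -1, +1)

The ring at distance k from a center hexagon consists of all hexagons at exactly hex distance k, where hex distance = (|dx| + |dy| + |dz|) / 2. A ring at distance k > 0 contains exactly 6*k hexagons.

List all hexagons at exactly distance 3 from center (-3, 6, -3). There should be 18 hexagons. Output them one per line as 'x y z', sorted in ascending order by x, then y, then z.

Answer: -6 6 0
-6 7 -1
-6 8 -2
-6 9 -3
-5 5 0
-5 9 -4
-4 4 0
-4 9 -5
-3 3 0
-3 9 -6
-2 3 -1
-2 8 -6
-1 3 -2
-1 7 -6
0 3 -3
0 4 -4
0 5 -5
0 6 -6

Derivation:
Walk ring at distance 3 from (-3, 6, -3):
Start at center + D4*3 = (-6, 6, 0)
  hex 0: (-6, 6, 0)
  hex 1: (-5, 5, 0)
  hex 2: (-4, 4, 0)
  hex 3: (-3, 3, 0)
  hex 4: (-2, 3, -1)
  hex 5: (-1, 3, -2)
  hex 6: (0, 3, -3)
  hex 7: (0, 4, -4)
  hex 8: (0, 5, -5)
  hex 9: (0, 6, -6)
  hex 10: (-1, 7, -6)
  hex 11: (-2, 8, -6)
  hex 12: (-3, 9, -6)
  hex 13: (-4, 9, -5)
  hex 14: (-5, 9, -4)
  hex 15: (-6, 9, -3)
  hex 16: (-6, 8, -2)
  hex 17: (-6, 7, -1)
Sorted: 18 hexes.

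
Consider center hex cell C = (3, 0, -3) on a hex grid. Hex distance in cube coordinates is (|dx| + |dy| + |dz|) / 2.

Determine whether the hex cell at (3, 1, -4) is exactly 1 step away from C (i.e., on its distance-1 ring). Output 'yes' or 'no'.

Answer: yes

Derivation:
|px - cx| = |3 - 3| = 0
|py - cy| = |1 - 0| = 1
|pz - cz| = |-4 - (-3)| = 1
distance = (0+1+1)/2 = 2/2 = 1
radius = 1; distance == radius -> yes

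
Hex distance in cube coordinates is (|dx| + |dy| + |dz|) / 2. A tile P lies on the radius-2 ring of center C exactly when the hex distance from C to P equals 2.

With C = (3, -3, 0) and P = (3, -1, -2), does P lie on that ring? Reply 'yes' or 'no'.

Answer: yes

Derivation:
|px - cx| = |3 - 3| = 0
|py - cy| = |-1 - (-3)| = 2
|pz - cz| = |-2 - 0| = 2
distance = (0+2+2)/2 = 4/2 = 2
radius = 2; distance == radius -> yes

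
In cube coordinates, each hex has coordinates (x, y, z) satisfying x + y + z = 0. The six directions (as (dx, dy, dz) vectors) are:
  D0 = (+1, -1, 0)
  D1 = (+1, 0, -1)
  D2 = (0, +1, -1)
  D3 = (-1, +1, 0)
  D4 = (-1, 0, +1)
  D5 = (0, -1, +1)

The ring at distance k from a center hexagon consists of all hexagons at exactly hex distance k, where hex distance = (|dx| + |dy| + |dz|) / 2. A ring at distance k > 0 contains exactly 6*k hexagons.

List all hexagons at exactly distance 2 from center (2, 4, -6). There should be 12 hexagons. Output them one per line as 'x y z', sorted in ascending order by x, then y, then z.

Answer: 0 4 -4
0 5 -5
0 6 -6
1 3 -4
1 6 -7
2 2 -4
2 6 -8
3 2 -5
3 5 -8
4 2 -6
4 3 -7
4 4 -8

Derivation:
Walk ring at distance 2 from (2, 4, -6):
Start at center + D4*2 = (0, 4, -4)
  hex 0: (0, 4, -4)
  hex 1: (1, 3, -4)
  hex 2: (2, 2, -4)
  hex 3: (3, 2, -5)
  hex 4: (4, 2, -6)
  hex 5: (4, 3, -7)
  hex 6: (4, 4, -8)
  hex 7: (3, 5, -8)
  hex 8: (2, 6, -8)
  hex 9: (1, 6, -7)
  hex 10: (0, 6, -6)
  hex 11: (0, 5, -5)
Sorted: 12 hexes.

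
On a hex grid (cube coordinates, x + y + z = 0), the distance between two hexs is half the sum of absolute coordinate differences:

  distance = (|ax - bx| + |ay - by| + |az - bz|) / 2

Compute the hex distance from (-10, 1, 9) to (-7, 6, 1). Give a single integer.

|ax - bx| = |-10 - (-7)| = 3
|ay - by| = |1 - 6| = 5
|az - bz| = |9 - 1| = 8
distance = (3 + 5 + 8) / 2 = 16 / 2 = 8

Answer: 8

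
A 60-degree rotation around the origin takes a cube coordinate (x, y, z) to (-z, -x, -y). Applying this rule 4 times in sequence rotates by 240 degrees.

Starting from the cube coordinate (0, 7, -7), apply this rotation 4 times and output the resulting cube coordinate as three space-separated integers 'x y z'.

Answer: -7 0 7

Derivation:
Start: (0, 7, -7)
Step 1: (0, 7, -7) -> (-(-7), -(0), -(7)) = (7, 0, -7)
Step 2: (7, 0, -7) -> (-(-7), -(7), -(0)) = (7, -7, 0)
Step 3: (7, -7, 0) -> (-(0), -(7), -(-7)) = (0, -7, 7)
Step 4: (0, -7, 7) -> (-(7), -(0), -(-7)) = (-7, 0, 7)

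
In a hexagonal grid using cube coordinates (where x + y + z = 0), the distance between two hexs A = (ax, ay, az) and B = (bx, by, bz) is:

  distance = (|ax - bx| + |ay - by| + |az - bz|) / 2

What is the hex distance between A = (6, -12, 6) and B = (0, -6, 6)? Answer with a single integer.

|ax - bx| = |6 - 0| = 6
|ay - by| = |-12 - (-6)| = 6
|az - bz| = |6 - 6| = 0
distance = (6 + 6 + 0) / 2 = 12 / 2 = 6

Answer: 6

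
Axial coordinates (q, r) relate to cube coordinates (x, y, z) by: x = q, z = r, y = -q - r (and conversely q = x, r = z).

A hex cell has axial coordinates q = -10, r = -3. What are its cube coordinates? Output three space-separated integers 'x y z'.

x = q = -10
z = r = -3
y = -x - z = -(-10) - (-3) = 13

Answer: -10 13 -3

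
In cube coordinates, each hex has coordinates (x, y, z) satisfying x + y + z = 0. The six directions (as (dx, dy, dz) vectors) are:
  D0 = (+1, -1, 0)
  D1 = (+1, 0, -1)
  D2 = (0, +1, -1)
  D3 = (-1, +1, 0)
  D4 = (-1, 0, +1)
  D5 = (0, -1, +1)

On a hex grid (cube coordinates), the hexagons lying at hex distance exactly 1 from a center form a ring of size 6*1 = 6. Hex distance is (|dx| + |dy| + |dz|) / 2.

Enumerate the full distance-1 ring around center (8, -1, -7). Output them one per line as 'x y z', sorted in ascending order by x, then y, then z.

Answer: 7 -1 -6
7 0 -7
8 -2 -6
8 0 -8
9 -2 -7
9 -1 -8

Derivation:
Walk ring at distance 1 from (8, -1, -7):
Start at center + D4*1 = (7, -1, -6)
  hex 0: (7, -1, -6)
  hex 1: (8, -2, -6)
  hex 2: (9, -2, -7)
  hex 3: (9, -1, -8)
  hex 4: (8, 0, -8)
  hex 5: (7, 0, -7)
Sorted: 6 hexes.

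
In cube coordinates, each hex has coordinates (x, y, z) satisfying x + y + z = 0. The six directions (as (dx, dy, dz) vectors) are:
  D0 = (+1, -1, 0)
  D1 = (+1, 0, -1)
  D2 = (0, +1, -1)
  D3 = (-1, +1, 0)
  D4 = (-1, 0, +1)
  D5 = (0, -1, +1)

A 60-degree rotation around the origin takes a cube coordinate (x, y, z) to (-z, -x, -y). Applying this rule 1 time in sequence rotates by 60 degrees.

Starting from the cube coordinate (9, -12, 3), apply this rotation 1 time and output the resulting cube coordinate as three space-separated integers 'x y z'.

Start: (9, -12, 3)
Step 1: (9, -12, 3) -> (-(3), -(9), -(-12)) = (-3, -9, 12)

Answer: -3 -9 12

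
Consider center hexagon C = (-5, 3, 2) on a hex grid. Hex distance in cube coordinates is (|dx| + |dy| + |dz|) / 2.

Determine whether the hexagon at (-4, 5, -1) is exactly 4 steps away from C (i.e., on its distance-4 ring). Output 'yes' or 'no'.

Answer: no

Derivation:
|px - cx| = |-4 - (-5)| = 1
|py - cy| = |5 - 3| = 2
|pz - cz| = |-1 - 2| = 3
distance = (1+2+3)/2 = 6/2 = 3
radius = 4; distance != radius -> no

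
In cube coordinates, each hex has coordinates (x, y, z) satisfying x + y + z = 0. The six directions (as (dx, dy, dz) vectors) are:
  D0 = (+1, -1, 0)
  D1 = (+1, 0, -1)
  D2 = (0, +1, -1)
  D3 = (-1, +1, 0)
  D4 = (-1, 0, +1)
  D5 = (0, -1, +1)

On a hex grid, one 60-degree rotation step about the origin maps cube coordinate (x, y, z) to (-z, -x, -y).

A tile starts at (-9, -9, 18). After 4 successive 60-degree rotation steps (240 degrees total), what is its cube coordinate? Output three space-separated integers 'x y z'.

Answer: 18 -9 -9

Derivation:
Start: (-9, -9, 18)
Step 1: (-9, -9, 18) -> (-(18), -(-9), -(-9)) = (-18, 9, 9)
Step 2: (-18, 9, 9) -> (-(9), -(-18), -(9)) = (-9, 18, -9)
Step 3: (-9, 18, -9) -> (-(-9), -(-9), -(18)) = (9, 9, -18)
Step 4: (9, 9, -18) -> (-(-18), -(9), -(9)) = (18, -9, -9)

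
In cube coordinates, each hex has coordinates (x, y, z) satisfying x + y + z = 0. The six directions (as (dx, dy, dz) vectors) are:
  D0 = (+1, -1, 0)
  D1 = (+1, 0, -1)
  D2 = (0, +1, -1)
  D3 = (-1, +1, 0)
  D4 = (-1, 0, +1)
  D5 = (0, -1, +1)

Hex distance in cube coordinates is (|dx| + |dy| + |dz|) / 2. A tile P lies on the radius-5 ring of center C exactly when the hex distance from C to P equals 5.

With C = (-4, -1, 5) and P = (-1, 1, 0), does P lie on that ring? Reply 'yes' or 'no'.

|px - cx| = |-1 - (-4)| = 3
|py - cy| = |1 - (-1)| = 2
|pz - cz| = |0 - 5| = 5
distance = (3+2+5)/2 = 10/2 = 5
radius = 5; distance == radius -> yes

Answer: yes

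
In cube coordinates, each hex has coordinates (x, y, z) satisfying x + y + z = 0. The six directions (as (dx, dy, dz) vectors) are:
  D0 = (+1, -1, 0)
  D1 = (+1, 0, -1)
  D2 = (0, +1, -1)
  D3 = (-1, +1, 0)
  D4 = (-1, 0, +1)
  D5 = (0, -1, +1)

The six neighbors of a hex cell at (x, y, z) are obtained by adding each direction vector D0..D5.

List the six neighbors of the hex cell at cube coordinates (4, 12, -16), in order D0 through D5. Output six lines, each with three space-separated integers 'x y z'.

Center: (4, 12, -16). Add each direction:
  D0: (4, 12, -16) + (1, -1, 0) = (5, 11, -16)
  D1: (4, 12, -16) + (1, 0, -1) = (5, 12, -17)
  D2: (4, 12, -16) + (0, 1, -1) = (4, 13, -17)
  D3: (4, 12, -16) + (-1, 1, 0) = (3, 13, -16)
  D4: (4, 12, -16) + (-1, 0, 1) = (3, 12, -15)
  D5: (4, 12, -16) + (0, -1, 1) = (4, 11, -15)

Answer: 5 11 -16
5 12 -17
4 13 -17
3 13 -16
3 12 -15
4 11 -15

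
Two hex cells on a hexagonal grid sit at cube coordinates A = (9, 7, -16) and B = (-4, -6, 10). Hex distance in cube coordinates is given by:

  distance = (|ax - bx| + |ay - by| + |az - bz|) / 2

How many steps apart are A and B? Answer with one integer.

|ax - bx| = |9 - (-4)| = 13
|ay - by| = |7 - (-6)| = 13
|az - bz| = |-16 - 10| = 26
distance = (13 + 13 + 26) / 2 = 52 / 2 = 26

Answer: 26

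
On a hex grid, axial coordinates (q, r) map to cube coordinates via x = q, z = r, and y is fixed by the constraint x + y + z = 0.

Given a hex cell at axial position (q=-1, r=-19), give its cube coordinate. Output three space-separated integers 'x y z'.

x = q = -1
z = r = -19
y = -x - z = -(-1) - (-19) = 20

Answer: -1 20 -19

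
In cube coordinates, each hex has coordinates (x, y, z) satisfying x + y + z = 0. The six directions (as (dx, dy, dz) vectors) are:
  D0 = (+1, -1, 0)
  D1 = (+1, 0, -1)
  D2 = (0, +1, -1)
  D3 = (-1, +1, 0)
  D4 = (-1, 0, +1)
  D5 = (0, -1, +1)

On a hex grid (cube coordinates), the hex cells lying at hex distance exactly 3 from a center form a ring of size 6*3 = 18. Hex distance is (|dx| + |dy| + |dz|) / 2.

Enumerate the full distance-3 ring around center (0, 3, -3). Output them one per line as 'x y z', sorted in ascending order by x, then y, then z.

Answer: -3 3 0
-3 4 -1
-3 5 -2
-3 6 -3
-2 2 0
-2 6 -4
-1 1 0
-1 6 -5
0 0 0
0 6 -6
1 0 -1
1 5 -6
2 0 -2
2 4 -6
3 0 -3
3 1 -4
3 2 -5
3 3 -6

Derivation:
Walk ring at distance 3 from (0, 3, -3):
Start at center + D4*3 = (-3, 3, 0)
  hex 0: (-3, 3, 0)
  hex 1: (-2, 2, 0)
  hex 2: (-1, 1, 0)
  hex 3: (0, 0, 0)
  hex 4: (1, 0, -1)
  hex 5: (2, 0, -2)
  hex 6: (3, 0, -3)
  hex 7: (3, 1, -4)
  hex 8: (3, 2, -5)
  hex 9: (3, 3, -6)
  hex 10: (2, 4, -6)
  hex 11: (1, 5, -6)
  hex 12: (0, 6, -6)
  hex 13: (-1, 6, -5)
  hex 14: (-2, 6, -4)
  hex 15: (-3, 6, -3)
  hex 16: (-3, 5, -2)
  hex 17: (-3, 4, -1)
Sorted: 18 hexes.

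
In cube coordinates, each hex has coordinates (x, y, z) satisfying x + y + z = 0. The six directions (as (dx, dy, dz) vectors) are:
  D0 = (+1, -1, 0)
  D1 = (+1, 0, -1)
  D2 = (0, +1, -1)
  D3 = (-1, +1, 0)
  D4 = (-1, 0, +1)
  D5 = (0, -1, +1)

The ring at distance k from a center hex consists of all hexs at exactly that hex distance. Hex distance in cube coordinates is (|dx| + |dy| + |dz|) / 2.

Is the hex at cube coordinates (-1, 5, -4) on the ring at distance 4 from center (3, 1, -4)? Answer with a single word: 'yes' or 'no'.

Answer: yes

Derivation:
|px - cx| = |-1 - 3| = 4
|py - cy| = |5 - 1| = 4
|pz - cz| = |-4 - (-4)| = 0
distance = (4+4+0)/2 = 8/2 = 4
radius = 4; distance == radius -> yes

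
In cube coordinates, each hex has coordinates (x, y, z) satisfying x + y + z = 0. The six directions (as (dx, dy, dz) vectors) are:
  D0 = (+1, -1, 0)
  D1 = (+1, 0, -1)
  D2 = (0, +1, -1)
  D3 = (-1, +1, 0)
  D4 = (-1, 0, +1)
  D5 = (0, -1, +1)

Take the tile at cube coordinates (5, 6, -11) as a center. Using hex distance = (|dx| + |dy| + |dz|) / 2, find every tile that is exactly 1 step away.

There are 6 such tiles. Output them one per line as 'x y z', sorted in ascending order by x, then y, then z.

Walk ring at distance 1 from (5, 6, -11):
Start at center + D4*1 = (4, 6, -10)
  hex 0: (4, 6, -10)
  hex 1: (5, 5, -10)
  hex 2: (6, 5, -11)
  hex 3: (6, 6, -12)
  hex 4: (5, 7, -12)
  hex 5: (4, 7, -11)
Sorted: 6 hexes.

Answer: 4 6 -10
4 7 -11
5 5 -10
5 7 -12
6 5 -11
6 6 -12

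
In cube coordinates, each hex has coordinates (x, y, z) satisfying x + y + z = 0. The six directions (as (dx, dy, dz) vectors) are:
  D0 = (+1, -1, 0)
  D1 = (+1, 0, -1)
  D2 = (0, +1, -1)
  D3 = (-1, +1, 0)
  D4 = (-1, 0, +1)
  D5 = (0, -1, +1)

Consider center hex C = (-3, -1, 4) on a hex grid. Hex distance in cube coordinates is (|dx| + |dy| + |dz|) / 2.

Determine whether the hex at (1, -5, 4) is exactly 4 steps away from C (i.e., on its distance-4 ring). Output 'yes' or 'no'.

Answer: yes

Derivation:
|px - cx| = |1 - (-3)| = 4
|py - cy| = |-5 - (-1)| = 4
|pz - cz| = |4 - 4| = 0
distance = (4+4+0)/2 = 8/2 = 4
radius = 4; distance == radius -> yes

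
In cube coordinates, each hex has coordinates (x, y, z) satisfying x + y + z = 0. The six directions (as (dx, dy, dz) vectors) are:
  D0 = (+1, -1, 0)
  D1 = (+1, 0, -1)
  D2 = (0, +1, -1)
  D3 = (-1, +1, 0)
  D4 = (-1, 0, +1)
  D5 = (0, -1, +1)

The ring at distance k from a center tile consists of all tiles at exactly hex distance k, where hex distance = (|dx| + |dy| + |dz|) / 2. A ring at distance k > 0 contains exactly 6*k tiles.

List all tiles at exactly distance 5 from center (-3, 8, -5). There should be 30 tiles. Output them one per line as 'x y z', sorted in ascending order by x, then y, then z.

Walk ring at distance 5 from (-3, 8, -5):
Start at center + D4*5 = (-8, 8, 0)
  hex 0: (-8, 8, 0)
  hex 1: (-7, 7, 0)
  hex 2: (-6, 6, 0)
  hex 3: (-5, 5, 0)
  hex 4: (-4, 4, 0)
  hex 5: (-3, 3, 0)
  hex 6: (-2, 3, -1)
  hex 7: (-1, 3, -2)
  hex 8: (0, 3, -3)
  hex 9: (1, 3, -4)
  hex 10: (2, 3, -5)
  hex 11: (2, 4, -6)
  hex 12: (2, 5, -7)
  hex 13: (2, 6, -8)
  hex 14: (2, 7, -9)
  hex 15: (2, 8, -10)
  hex 16: (1, 9, -10)
  hex 17: (0, 10, -10)
  hex 18: (-1, 11, -10)
  hex 19: (-2, 12, -10)
  hex 20: (-3, 13, -10)
  hex 21: (-4, 13, -9)
  hex 22: (-5, 13, -8)
  hex 23: (-6, 13, -7)
  hex 24: (-7, 13, -6)
  hex 25: (-8, 13, -5)
  hex 26: (-8, 12, -4)
  hex 27: (-8, 11, -3)
  hex 28: (-8, 10, -2)
  hex 29: (-8, 9, -1)
Sorted: 30 hexes.

Answer: -8 8 0
-8 9 -1
-8 10 -2
-8 11 -3
-8 12 -4
-8 13 -5
-7 7 0
-7 13 -6
-6 6 0
-6 13 -7
-5 5 0
-5 13 -8
-4 4 0
-4 13 -9
-3 3 0
-3 13 -10
-2 3 -1
-2 12 -10
-1 3 -2
-1 11 -10
0 3 -3
0 10 -10
1 3 -4
1 9 -10
2 3 -5
2 4 -6
2 5 -7
2 6 -8
2 7 -9
2 8 -10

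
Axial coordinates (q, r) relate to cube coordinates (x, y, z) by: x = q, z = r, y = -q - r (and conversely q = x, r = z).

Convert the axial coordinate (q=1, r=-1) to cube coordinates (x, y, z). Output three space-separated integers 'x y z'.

Answer: 1 0 -1

Derivation:
x = q = 1
z = r = -1
y = -x - z = -(1) - (-1) = 0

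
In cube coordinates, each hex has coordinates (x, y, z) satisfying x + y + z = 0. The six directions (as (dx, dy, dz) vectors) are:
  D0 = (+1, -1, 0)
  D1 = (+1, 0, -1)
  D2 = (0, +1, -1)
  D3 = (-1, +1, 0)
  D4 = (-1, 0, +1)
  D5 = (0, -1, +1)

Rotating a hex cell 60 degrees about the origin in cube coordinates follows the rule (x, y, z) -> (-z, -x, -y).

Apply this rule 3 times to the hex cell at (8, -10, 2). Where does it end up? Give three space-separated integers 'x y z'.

Answer: -8 10 -2

Derivation:
Start: (8, -10, 2)
Step 1: (8, -10, 2) -> (-(2), -(8), -(-10)) = (-2, -8, 10)
Step 2: (-2, -8, 10) -> (-(10), -(-2), -(-8)) = (-10, 2, 8)
Step 3: (-10, 2, 8) -> (-(8), -(-10), -(2)) = (-8, 10, -2)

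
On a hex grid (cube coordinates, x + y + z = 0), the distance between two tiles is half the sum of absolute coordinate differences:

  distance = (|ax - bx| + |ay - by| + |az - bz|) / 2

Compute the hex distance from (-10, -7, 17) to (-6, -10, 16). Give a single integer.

Answer: 4

Derivation:
|ax - bx| = |-10 - (-6)| = 4
|ay - by| = |-7 - (-10)| = 3
|az - bz| = |17 - 16| = 1
distance = (4 + 3 + 1) / 2 = 8 / 2 = 4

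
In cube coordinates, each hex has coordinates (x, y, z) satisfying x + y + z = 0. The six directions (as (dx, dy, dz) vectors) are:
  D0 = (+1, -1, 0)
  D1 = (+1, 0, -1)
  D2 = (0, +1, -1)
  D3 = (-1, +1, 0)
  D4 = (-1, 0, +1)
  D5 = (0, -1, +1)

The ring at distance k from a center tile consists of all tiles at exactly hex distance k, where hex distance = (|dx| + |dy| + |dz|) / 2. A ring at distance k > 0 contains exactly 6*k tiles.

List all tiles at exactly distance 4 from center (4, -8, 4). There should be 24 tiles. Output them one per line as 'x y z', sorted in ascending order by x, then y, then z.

Answer: 0 -8 8
0 -7 7
0 -6 6
0 -5 5
0 -4 4
1 -9 8
1 -4 3
2 -10 8
2 -4 2
3 -11 8
3 -4 1
4 -12 8
4 -4 0
5 -12 7
5 -5 0
6 -12 6
6 -6 0
7 -12 5
7 -7 0
8 -12 4
8 -11 3
8 -10 2
8 -9 1
8 -8 0

Derivation:
Walk ring at distance 4 from (4, -8, 4):
Start at center + D4*4 = (0, -8, 8)
  hex 0: (0, -8, 8)
  hex 1: (1, -9, 8)
  hex 2: (2, -10, 8)
  hex 3: (3, -11, 8)
  hex 4: (4, -12, 8)
  hex 5: (5, -12, 7)
  hex 6: (6, -12, 6)
  hex 7: (7, -12, 5)
  hex 8: (8, -12, 4)
  hex 9: (8, -11, 3)
  hex 10: (8, -10, 2)
  hex 11: (8, -9, 1)
  hex 12: (8, -8, 0)
  hex 13: (7, -7, 0)
  hex 14: (6, -6, 0)
  hex 15: (5, -5, 0)
  hex 16: (4, -4, 0)
  hex 17: (3, -4, 1)
  hex 18: (2, -4, 2)
  hex 19: (1, -4, 3)
  hex 20: (0, -4, 4)
  hex 21: (0, -5, 5)
  hex 22: (0, -6, 6)
  hex 23: (0, -7, 7)
Sorted: 24 hexes.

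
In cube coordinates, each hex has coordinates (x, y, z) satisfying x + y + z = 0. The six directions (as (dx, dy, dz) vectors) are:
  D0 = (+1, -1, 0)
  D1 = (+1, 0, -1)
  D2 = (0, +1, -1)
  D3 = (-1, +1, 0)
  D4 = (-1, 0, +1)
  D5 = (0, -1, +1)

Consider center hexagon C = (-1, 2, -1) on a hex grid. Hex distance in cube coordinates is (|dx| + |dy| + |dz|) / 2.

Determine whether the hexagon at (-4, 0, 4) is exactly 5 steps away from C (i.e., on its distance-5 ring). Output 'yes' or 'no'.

Answer: yes

Derivation:
|px - cx| = |-4 - (-1)| = 3
|py - cy| = |0 - 2| = 2
|pz - cz| = |4 - (-1)| = 5
distance = (3+2+5)/2 = 10/2 = 5
radius = 5; distance == radius -> yes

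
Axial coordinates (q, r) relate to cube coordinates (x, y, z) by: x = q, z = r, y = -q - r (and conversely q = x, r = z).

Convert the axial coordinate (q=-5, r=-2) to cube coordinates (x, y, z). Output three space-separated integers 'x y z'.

Answer: -5 7 -2

Derivation:
x = q = -5
z = r = -2
y = -x - z = -(-5) - (-2) = 7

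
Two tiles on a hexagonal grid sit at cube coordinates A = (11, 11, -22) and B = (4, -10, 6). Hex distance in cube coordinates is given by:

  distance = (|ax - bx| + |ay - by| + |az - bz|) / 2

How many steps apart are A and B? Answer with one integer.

Answer: 28

Derivation:
|ax - bx| = |11 - 4| = 7
|ay - by| = |11 - (-10)| = 21
|az - bz| = |-22 - 6| = 28
distance = (7 + 21 + 28) / 2 = 56 / 2 = 28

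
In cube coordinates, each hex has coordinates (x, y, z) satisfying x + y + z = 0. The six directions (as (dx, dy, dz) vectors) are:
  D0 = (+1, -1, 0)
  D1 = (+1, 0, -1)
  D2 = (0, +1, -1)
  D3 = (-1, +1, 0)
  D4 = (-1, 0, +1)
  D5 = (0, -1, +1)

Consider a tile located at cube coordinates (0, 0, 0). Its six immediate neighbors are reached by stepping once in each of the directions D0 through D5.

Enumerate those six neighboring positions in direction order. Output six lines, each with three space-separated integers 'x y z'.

Center: (0, 0, 0). Add each direction:
  D0: (0, 0, 0) + (1, -1, 0) = (1, -1, 0)
  D1: (0, 0, 0) + (1, 0, -1) = (1, 0, -1)
  D2: (0, 0, 0) + (0, 1, -1) = (0, 1, -1)
  D3: (0, 0, 0) + (-1, 1, 0) = (-1, 1, 0)
  D4: (0, 0, 0) + (-1, 0, 1) = (-1, 0, 1)
  D5: (0, 0, 0) + (0, -1, 1) = (0, -1, 1)

Answer: 1 -1 0
1 0 -1
0 1 -1
-1 1 0
-1 0 1
0 -1 1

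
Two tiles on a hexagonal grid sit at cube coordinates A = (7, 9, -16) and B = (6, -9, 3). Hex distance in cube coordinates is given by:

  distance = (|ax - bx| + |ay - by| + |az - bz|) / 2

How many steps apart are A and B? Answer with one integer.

|ax - bx| = |7 - 6| = 1
|ay - by| = |9 - (-9)| = 18
|az - bz| = |-16 - 3| = 19
distance = (1 + 18 + 19) / 2 = 38 / 2 = 19

Answer: 19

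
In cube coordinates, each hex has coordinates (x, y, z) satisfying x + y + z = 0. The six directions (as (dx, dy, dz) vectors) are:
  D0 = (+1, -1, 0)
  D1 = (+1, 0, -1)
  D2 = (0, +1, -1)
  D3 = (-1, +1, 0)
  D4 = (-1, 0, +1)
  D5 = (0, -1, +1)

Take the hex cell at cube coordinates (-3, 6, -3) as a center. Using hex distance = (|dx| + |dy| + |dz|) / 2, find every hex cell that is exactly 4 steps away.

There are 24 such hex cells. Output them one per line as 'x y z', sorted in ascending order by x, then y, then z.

Answer: -7 6 1
-7 7 0
-7 8 -1
-7 9 -2
-7 10 -3
-6 5 1
-6 10 -4
-5 4 1
-5 10 -5
-4 3 1
-4 10 -6
-3 2 1
-3 10 -7
-2 2 0
-2 9 -7
-1 2 -1
-1 8 -7
0 2 -2
0 7 -7
1 2 -3
1 3 -4
1 4 -5
1 5 -6
1 6 -7

Derivation:
Walk ring at distance 4 from (-3, 6, -3):
Start at center + D4*4 = (-7, 6, 1)
  hex 0: (-7, 6, 1)
  hex 1: (-6, 5, 1)
  hex 2: (-5, 4, 1)
  hex 3: (-4, 3, 1)
  hex 4: (-3, 2, 1)
  hex 5: (-2, 2, 0)
  hex 6: (-1, 2, -1)
  hex 7: (0, 2, -2)
  hex 8: (1, 2, -3)
  hex 9: (1, 3, -4)
  hex 10: (1, 4, -5)
  hex 11: (1, 5, -6)
  hex 12: (1, 6, -7)
  hex 13: (0, 7, -7)
  hex 14: (-1, 8, -7)
  hex 15: (-2, 9, -7)
  hex 16: (-3, 10, -7)
  hex 17: (-4, 10, -6)
  hex 18: (-5, 10, -5)
  hex 19: (-6, 10, -4)
  hex 20: (-7, 10, -3)
  hex 21: (-7, 9, -2)
  hex 22: (-7, 8, -1)
  hex 23: (-7, 7, 0)
Sorted: 24 hexes.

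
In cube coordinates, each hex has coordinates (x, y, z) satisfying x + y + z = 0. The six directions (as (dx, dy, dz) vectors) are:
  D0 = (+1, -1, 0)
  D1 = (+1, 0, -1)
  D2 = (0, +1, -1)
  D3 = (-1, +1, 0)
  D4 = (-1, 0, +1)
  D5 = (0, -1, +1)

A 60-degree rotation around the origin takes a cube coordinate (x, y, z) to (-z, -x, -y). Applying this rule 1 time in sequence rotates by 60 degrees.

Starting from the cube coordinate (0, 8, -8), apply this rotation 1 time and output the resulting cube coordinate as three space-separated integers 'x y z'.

Start: (0, 8, -8)
Step 1: (0, 8, -8) -> (-(-8), -(0), -(8)) = (8, 0, -8)

Answer: 8 0 -8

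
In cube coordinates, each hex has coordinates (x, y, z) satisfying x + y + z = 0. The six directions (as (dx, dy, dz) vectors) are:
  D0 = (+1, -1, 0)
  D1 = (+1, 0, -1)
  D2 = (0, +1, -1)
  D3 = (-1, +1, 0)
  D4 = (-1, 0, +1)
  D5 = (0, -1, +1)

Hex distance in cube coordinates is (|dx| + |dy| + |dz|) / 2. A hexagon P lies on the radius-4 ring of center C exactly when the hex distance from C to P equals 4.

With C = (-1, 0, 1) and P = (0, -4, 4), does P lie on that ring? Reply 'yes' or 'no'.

|px - cx| = |0 - (-1)| = 1
|py - cy| = |-4 - 0| = 4
|pz - cz| = |4 - 1| = 3
distance = (1+4+3)/2 = 8/2 = 4
radius = 4; distance == radius -> yes

Answer: yes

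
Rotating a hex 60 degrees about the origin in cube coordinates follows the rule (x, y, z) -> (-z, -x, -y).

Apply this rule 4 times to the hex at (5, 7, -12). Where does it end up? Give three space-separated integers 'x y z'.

Answer: -12 5 7

Derivation:
Start: (5, 7, -12)
Step 1: (5, 7, -12) -> (-(-12), -(5), -(7)) = (12, -5, -7)
Step 2: (12, -5, -7) -> (-(-7), -(12), -(-5)) = (7, -12, 5)
Step 3: (7, -12, 5) -> (-(5), -(7), -(-12)) = (-5, -7, 12)
Step 4: (-5, -7, 12) -> (-(12), -(-5), -(-7)) = (-12, 5, 7)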